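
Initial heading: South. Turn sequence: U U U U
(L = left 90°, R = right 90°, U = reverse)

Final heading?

Start: South
  U (U-turn (180°)) -> North
  U (U-turn (180°)) -> South
  U (U-turn (180°)) -> North
  U (U-turn (180°)) -> South
Final: South

Answer: Final heading: South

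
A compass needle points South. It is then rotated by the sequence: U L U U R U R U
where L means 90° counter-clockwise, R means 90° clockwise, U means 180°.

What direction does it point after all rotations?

Answer: Final heading: East

Derivation:
Start: South
  U (U-turn (180°)) -> North
  L (left (90° counter-clockwise)) -> West
  U (U-turn (180°)) -> East
  U (U-turn (180°)) -> West
  R (right (90° clockwise)) -> North
  U (U-turn (180°)) -> South
  R (right (90° clockwise)) -> West
  U (U-turn (180°)) -> East
Final: East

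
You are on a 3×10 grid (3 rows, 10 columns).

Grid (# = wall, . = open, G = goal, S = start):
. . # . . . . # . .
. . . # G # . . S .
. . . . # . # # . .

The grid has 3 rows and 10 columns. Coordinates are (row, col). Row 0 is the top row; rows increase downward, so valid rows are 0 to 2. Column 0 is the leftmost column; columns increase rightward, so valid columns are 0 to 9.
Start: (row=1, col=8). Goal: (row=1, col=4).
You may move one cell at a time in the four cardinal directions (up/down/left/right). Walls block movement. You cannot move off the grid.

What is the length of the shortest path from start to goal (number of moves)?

Answer: Shortest path length: 6

Derivation:
BFS from (row=1, col=8) until reaching (row=1, col=4):
  Distance 0: (row=1, col=8)
  Distance 1: (row=0, col=8), (row=1, col=7), (row=1, col=9), (row=2, col=8)
  Distance 2: (row=0, col=9), (row=1, col=6), (row=2, col=9)
  Distance 3: (row=0, col=6)
  Distance 4: (row=0, col=5)
  Distance 5: (row=0, col=4)
  Distance 6: (row=0, col=3), (row=1, col=4)  <- goal reached here
One shortest path (6 moves): (row=1, col=8) -> (row=1, col=7) -> (row=1, col=6) -> (row=0, col=6) -> (row=0, col=5) -> (row=0, col=4) -> (row=1, col=4)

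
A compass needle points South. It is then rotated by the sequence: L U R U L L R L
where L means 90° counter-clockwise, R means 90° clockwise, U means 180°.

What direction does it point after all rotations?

Answer: Final heading: North

Derivation:
Start: South
  L (left (90° counter-clockwise)) -> East
  U (U-turn (180°)) -> West
  R (right (90° clockwise)) -> North
  U (U-turn (180°)) -> South
  L (left (90° counter-clockwise)) -> East
  L (left (90° counter-clockwise)) -> North
  R (right (90° clockwise)) -> East
  L (left (90° counter-clockwise)) -> North
Final: North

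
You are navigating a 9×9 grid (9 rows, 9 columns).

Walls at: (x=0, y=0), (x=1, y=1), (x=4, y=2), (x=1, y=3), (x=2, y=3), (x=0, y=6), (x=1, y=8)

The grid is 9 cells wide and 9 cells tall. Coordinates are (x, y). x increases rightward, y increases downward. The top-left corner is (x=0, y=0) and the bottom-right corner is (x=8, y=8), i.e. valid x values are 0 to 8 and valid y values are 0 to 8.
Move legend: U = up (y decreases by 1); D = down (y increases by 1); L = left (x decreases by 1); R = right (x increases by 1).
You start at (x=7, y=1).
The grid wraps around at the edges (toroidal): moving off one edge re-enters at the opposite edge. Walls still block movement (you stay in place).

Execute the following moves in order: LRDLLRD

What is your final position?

Answer: Final position: (x=6, y=3)

Derivation:
Start: (x=7, y=1)
  L (left): (x=7, y=1) -> (x=6, y=1)
  R (right): (x=6, y=1) -> (x=7, y=1)
  D (down): (x=7, y=1) -> (x=7, y=2)
  L (left): (x=7, y=2) -> (x=6, y=2)
  L (left): (x=6, y=2) -> (x=5, y=2)
  R (right): (x=5, y=2) -> (x=6, y=2)
  D (down): (x=6, y=2) -> (x=6, y=3)
Final: (x=6, y=3)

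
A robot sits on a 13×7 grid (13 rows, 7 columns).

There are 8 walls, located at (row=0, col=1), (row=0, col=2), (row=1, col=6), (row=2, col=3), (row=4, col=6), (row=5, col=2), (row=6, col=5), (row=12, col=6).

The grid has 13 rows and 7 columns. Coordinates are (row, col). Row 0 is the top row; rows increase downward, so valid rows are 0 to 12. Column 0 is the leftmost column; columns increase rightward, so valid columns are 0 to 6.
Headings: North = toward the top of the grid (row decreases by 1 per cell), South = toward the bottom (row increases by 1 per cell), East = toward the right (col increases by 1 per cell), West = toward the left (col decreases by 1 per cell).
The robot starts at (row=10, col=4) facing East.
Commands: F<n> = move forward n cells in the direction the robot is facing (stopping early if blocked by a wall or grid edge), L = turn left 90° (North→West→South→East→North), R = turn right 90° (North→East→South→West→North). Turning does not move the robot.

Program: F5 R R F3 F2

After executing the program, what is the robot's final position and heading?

Answer: Final position: (row=10, col=1), facing West

Derivation:
Start: (row=10, col=4), facing East
  F5: move forward 2/5 (blocked), now at (row=10, col=6)
  R: turn right, now facing South
  R: turn right, now facing West
  F3: move forward 3, now at (row=10, col=3)
  F2: move forward 2, now at (row=10, col=1)
Final: (row=10, col=1), facing West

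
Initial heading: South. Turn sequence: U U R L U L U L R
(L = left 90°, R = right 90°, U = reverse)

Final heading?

Start: South
  U (U-turn (180°)) -> North
  U (U-turn (180°)) -> South
  R (right (90° clockwise)) -> West
  L (left (90° counter-clockwise)) -> South
  U (U-turn (180°)) -> North
  L (left (90° counter-clockwise)) -> West
  U (U-turn (180°)) -> East
  L (left (90° counter-clockwise)) -> North
  R (right (90° clockwise)) -> East
Final: East

Answer: Final heading: East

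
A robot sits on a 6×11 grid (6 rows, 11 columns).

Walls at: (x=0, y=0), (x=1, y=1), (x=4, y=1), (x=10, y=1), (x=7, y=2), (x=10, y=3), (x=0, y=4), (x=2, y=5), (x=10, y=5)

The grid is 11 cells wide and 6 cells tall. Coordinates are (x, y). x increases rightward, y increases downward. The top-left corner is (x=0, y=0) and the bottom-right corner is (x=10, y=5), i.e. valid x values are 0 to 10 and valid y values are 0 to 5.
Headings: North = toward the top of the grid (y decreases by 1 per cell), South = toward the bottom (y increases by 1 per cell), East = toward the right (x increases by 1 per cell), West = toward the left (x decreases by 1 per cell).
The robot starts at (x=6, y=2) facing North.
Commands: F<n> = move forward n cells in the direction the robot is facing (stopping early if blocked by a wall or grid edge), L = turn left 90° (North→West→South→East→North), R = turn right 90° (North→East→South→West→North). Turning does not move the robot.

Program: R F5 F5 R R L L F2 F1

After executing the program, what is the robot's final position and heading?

Answer: Final position: (x=6, y=2), facing East

Derivation:
Start: (x=6, y=2), facing North
  R: turn right, now facing East
  F5: move forward 0/5 (blocked), now at (x=6, y=2)
  F5: move forward 0/5 (blocked), now at (x=6, y=2)
  R: turn right, now facing South
  R: turn right, now facing West
  L: turn left, now facing South
  L: turn left, now facing East
  F2: move forward 0/2 (blocked), now at (x=6, y=2)
  F1: move forward 0/1 (blocked), now at (x=6, y=2)
Final: (x=6, y=2), facing East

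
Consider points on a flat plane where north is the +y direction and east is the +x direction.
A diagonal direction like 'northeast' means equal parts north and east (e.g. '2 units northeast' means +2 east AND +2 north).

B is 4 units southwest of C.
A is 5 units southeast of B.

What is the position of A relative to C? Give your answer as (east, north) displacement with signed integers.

Answer: A is at (east=1, north=-9) relative to C.

Derivation:
Place C at the origin (east=0, north=0).
  B is 4 units southwest of C: delta (east=-4, north=-4); B at (east=-4, north=-4).
  A is 5 units southeast of B: delta (east=+5, north=-5); A at (east=1, north=-9).
Therefore A relative to C: (east=1, north=-9).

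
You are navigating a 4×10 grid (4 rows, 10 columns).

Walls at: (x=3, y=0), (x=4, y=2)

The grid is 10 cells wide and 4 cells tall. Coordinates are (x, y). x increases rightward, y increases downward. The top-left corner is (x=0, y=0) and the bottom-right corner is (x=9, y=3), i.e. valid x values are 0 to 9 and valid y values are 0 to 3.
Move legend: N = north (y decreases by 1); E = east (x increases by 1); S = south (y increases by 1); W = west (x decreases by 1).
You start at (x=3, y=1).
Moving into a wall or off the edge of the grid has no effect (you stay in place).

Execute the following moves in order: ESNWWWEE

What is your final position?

Answer: Final position: (x=6, y=0)

Derivation:
Start: (x=3, y=1)
  E (east): (x=3, y=1) -> (x=4, y=1)
  S (south): blocked, stay at (x=4, y=1)
  N (north): (x=4, y=1) -> (x=4, y=0)
  [×3]W (west): blocked, stay at (x=4, y=0)
  E (east): (x=4, y=0) -> (x=5, y=0)
  E (east): (x=5, y=0) -> (x=6, y=0)
Final: (x=6, y=0)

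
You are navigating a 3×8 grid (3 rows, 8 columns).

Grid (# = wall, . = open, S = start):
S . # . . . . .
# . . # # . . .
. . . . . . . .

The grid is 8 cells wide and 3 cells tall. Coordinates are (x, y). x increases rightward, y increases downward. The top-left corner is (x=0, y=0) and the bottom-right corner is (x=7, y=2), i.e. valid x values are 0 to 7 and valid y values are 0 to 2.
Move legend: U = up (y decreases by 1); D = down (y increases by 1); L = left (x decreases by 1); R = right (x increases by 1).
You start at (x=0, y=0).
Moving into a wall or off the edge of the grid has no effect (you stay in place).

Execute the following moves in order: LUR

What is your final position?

Answer: Final position: (x=1, y=0)

Derivation:
Start: (x=0, y=0)
  L (left): blocked, stay at (x=0, y=0)
  U (up): blocked, stay at (x=0, y=0)
  R (right): (x=0, y=0) -> (x=1, y=0)
Final: (x=1, y=0)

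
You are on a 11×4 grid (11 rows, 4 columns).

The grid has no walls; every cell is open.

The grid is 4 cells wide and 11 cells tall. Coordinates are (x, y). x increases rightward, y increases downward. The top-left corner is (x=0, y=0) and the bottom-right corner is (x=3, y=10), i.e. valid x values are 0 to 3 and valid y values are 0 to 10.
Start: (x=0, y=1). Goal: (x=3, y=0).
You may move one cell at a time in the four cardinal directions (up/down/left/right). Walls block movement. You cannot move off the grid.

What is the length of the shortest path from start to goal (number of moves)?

Answer: Shortest path length: 4

Derivation:
BFS from (x=0, y=1) until reaching (x=3, y=0):
  Distance 0: (x=0, y=1)
  Distance 1: (x=0, y=0), (x=1, y=1), (x=0, y=2)
  Distance 2: (x=1, y=0), (x=2, y=1), (x=1, y=2), (x=0, y=3)
  Distance 3: (x=2, y=0), (x=3, y=1), (x=2, y=2), (x=1, y=3), (x=0, y=4)
  Distance 4: (x=3, y=0), (x=3, y=2), (x=2, y=3), (x=1, y=4), (x=0, y=5)  <- goal reached here
One shortest path (4 moves): (x=0, y=1) -> (x=1, y=1) -> (x=2, y=1) -> (x=3, y=1) -> (x=3, y=0)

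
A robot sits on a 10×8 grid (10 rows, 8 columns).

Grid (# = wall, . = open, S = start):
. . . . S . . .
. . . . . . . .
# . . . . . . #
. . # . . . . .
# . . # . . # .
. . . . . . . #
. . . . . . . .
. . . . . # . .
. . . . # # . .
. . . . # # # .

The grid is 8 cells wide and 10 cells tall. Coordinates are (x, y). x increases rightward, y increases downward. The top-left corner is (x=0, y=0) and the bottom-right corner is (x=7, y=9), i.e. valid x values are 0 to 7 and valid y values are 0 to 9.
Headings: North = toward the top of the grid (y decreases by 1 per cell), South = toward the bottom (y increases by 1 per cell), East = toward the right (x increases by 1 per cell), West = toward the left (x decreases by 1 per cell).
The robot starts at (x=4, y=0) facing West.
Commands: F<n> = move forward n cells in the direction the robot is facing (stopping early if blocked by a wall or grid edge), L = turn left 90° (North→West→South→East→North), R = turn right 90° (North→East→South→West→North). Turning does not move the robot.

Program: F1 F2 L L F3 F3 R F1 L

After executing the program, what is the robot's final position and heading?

Start: (x=4, y=0), facing West
  F1: move forward 1, now at (x=3, y=0)
  F2: move forward 2, now at (x=1, y=0)
  L: turn left, now facing South
  L: turn left, now facing East
  F3: move forward 3, now at (x=4, y=0)
  F3: move forward 3, now at (x=7, y=0)
  R: turn right, now facing South
  F1: move forward 1, now at (x=7, y=1)
  L: turn left, now facing East
Final: (x=7, y=1), facing East

Answer: Final position: (x=7, y=1), facing East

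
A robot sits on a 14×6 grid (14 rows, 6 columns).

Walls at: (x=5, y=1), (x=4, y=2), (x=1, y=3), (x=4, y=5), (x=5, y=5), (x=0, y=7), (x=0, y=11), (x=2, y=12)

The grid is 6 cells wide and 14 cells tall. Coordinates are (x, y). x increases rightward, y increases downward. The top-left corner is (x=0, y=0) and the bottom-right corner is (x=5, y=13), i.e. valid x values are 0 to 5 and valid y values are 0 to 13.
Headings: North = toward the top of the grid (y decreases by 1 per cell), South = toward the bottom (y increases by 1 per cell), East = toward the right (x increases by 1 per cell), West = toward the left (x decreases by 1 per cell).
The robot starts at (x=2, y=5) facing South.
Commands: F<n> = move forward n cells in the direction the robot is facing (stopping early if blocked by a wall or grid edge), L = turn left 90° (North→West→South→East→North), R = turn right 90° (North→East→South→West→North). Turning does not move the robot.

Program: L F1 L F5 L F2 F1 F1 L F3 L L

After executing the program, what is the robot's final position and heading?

Answer: Final position: (x=0, y=3), facing North

Derivation:
Start: (x=2, y=5), facing South
  L: turn left, now facing East
  F1: move forward 1, now at (x=3, y=5)
  L: turn left, now facing North
  F5: move forward 5, now at (x=3, y=0)
  L: turn left, now facing West
  F2: move forward 2, now at (x=1, y=0)
  F1: move forward 1, now at (x=0, y=0)
  F1: move forward 0/1 (blocked), now at (x=0, y=0)
  L: turn left, now facing South
  F3: move forward 3, now at (x=0, y=3)
  L: turn left, now facing East
  L: turn left, now facing North
Final: (x=0, y=3), facing North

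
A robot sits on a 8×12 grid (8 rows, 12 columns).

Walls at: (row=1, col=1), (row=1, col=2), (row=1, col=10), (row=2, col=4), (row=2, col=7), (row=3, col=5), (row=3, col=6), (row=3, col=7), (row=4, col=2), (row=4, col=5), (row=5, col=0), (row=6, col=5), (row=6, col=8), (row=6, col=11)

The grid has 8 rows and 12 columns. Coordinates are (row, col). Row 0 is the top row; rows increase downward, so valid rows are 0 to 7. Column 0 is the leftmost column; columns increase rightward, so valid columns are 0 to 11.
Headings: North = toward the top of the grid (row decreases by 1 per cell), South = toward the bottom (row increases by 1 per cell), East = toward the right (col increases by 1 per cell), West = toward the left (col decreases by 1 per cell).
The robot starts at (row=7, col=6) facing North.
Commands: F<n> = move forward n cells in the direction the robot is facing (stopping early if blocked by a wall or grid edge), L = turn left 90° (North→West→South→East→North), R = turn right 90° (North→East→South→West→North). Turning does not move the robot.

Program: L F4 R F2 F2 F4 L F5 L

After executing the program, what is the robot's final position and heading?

Start: (row=7, col=6), facing North
  L: turn left, now facing West
  F4: move forward 4, now at (row=7, col=2)
  R: turn right, now facing North
  F2: move forward 2, now at (row=5, col=2)
  F2: move forward 0/2 (blocked), now at (row=5, col=2)
  F4: move forward 0/4 (blocked), now at (row=5, col=2)
  L: turn left, now facing West
  F5: move forward 1/5 (blocked), now at (row=5, col=1)
  L: turn left, now facing South
Final: (row=5, col=1), facing South

Answer: Final position: (row=5, col=1), facing South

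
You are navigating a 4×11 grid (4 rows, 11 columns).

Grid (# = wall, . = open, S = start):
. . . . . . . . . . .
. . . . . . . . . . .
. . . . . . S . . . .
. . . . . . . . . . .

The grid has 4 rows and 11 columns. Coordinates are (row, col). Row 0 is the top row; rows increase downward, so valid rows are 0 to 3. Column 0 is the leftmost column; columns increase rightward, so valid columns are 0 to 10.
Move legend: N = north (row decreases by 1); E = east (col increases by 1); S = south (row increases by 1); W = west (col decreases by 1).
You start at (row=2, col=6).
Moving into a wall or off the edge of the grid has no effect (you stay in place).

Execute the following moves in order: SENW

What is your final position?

Answer: Final position: (row=2, col=6)

Derivation:
Start: (row=2, col=6)
  S (south): (row=2, col=6) -> (row=3, col=6)
  E (east): (row=3, col=6) -> (row=3, col=7)
  N (north): (row=3, col=7) -> (row=2, col=7)
  W (west): (row=2, col=7) -> (row=2, col=6)
Final: (row=2, col=6)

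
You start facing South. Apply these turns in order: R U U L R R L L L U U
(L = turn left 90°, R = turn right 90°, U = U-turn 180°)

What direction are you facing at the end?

Start: South
  R (right (90° clockwise)) -> West
  U (U-turn (180°)) -> East
  U (U-turn (180°)) -> West
  L (left (90° counter-clockwise)) -> South
  R (right (90° clockwise)) -> West
  R (right (90° clockwise)) -> North
  L (left (90° counter-clockwise)) -> West
  L (left (90° counter-clockwise)) -> South
  L (left (90° counter-clockwise)) -> East
  U (U-turn (180°)) -> West
  U (U-turn (180°)) -> East
Final: East

Answer: Final heading: East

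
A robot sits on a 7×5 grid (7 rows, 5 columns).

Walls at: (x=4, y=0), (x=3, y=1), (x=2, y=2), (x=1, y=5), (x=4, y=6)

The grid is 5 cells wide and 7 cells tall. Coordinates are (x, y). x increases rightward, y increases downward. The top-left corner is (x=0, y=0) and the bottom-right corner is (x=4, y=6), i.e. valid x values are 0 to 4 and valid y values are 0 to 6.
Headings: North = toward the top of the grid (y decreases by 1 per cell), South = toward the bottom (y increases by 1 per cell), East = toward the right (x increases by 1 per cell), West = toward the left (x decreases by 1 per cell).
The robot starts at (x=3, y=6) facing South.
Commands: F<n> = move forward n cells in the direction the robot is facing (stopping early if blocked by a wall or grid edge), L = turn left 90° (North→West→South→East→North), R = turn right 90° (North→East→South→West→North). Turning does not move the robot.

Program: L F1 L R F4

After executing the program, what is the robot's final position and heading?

Answer: Final position: (x=3, y=6), facing East

Derivation:
Start: (x=3, y=6), facing South
  L: turn left, now facing East
  F1: move forward 0/1 (blocked), now at (x=3, y=6)
  L: turn left, now facing North
  R: turn right, now facing East
  F4: move forward 0/4 (blocked), now at (x=3, y=6)
Final: (x=3, y=6), facing East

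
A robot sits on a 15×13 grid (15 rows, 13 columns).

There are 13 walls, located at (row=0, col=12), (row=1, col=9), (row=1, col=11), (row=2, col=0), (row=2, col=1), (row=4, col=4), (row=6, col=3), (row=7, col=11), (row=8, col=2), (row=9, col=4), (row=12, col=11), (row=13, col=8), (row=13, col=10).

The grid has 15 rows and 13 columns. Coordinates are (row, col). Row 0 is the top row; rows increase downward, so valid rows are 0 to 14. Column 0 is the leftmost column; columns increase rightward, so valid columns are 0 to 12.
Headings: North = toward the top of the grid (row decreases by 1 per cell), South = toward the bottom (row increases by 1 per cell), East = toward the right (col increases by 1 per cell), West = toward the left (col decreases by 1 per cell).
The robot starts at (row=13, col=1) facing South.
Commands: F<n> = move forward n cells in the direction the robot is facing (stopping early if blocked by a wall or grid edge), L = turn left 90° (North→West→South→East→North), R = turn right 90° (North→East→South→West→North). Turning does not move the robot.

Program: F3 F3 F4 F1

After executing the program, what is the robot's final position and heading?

Start: (row=13, col=1), facing South
  F3: move forward 1/3 (blocked), now at (row=14, col=1)
  F3: move forward 0/3 (blocked), now at (row=14, col=1)
  F4: move forward 0/4 (blocked), now at (row=14, col=1)
  F1: move forward 0/1 (blocked), now at (row=14, col=1)
Final: (row=14, col=1), facing South

Answer: Final position: (row=14, col=1), facing South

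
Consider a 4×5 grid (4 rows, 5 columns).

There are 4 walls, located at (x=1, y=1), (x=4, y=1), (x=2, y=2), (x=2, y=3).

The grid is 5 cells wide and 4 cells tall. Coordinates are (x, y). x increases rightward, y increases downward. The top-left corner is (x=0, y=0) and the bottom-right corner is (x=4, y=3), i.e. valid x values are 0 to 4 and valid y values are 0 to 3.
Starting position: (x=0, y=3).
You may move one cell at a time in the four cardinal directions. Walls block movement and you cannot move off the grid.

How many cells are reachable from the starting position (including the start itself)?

BFS flood-fill from (x=0, y=3):
  Distance 0: (x=0, y=3)
  Distance 1: (x=0, y=2), (x=1, y=3)
  Distance 2: (x=0, y=1), (x=1, y=2)
  Distance 3: (x=0, y=0)
  Distance 4: (x=1, y=0)
  Distance 5: (x=2, y=0)
  Distance 6: (x=3, y=0), (x=2, y=1)
  Distance 7: (x=4, y=0), (x=3, y=1)
  Distance 8: (x=3, y=2)
  Distance 9: (x=4, y=2), (x=3, y=3)
  Distance 10: (x=4, y=3)
Total reachable: 16 (grid has 16 open cells total)

Answer: Reachable cells: 16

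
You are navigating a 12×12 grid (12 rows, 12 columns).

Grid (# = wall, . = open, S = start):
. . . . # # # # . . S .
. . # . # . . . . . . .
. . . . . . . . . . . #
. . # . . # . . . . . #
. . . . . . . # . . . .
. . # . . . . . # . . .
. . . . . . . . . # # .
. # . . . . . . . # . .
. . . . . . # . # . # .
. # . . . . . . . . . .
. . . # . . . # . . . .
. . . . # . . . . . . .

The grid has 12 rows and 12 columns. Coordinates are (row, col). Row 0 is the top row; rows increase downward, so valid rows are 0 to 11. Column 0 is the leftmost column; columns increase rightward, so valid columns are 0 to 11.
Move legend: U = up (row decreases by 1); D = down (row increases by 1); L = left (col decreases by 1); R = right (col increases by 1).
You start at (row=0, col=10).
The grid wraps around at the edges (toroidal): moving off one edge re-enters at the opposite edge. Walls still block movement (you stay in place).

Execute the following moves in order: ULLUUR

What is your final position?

Start: (row=0, col=10)
  U (up): (row=0, col=10) -> (row=11, col=10)
  L (left): (row=11, col=10) -> (row=11, col=9)
  L (left): (row=11, col=9) -> (row=11, col=8)
  U (up): (row=11, col=8) -> (row=10, col=8)
  U (up): (row=10, col=8) -> (row=9, col=8)
  R (right): (row=9, col=8) -> (row=9, col=9)
Final: (row=9, col=9)

Answer: Final position: (row=9, col=9)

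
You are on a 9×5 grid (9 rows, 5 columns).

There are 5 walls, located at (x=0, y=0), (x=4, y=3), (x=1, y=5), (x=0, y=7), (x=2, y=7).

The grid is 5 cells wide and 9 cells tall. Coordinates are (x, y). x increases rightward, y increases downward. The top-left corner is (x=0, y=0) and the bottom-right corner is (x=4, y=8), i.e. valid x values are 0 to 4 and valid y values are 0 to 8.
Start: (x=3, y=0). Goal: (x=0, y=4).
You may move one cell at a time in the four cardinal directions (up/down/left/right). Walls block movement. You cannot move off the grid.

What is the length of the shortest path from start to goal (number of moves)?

Answer: Shortest path length: 7

Derivation:
BFS from (x=3, y=0) until reaching (x=0, y=4):
  Distance 0: (x=3, y=0)
  Distance 1: (x=2, y=0), (x=4, y=0), (x=3, y=1)
  Distance 2: (x=1, y=0), (x=2, y=1), (x=4, y=1), (x=3, y=2)
  Distance 3: (x=1, y=1), (x=2, y=2), (x=4, y=2), (x=3, y=3)
  Distance 4: (x=0, y=1), (x=1, y=2), (x=2, y=3), (x=3, y=4)
  Distance 5: (x=0, y=2), (x=1, y=3), (x=2, y=4), (x=4, y=4), (x=3, y=5)
  Distance 6: (x=0, y=3), (x=1, y=4), (x=2, y=5), (x=4, y=5), (x=3, y=6)
  Distance 7: (x=0, y=4), (x=2, y=6), (x=4, y=6), (x=3, y=7)  <- goal reached here
One shortest path (7 moves): (x=3, y=0) -> (x=2, y=0) -> (x=1, y=0) -> (x=1, y=1) -> (x=0, y=1) -> (x=0, y=2) -> (x=0, y=3) -> (x=0, y=4)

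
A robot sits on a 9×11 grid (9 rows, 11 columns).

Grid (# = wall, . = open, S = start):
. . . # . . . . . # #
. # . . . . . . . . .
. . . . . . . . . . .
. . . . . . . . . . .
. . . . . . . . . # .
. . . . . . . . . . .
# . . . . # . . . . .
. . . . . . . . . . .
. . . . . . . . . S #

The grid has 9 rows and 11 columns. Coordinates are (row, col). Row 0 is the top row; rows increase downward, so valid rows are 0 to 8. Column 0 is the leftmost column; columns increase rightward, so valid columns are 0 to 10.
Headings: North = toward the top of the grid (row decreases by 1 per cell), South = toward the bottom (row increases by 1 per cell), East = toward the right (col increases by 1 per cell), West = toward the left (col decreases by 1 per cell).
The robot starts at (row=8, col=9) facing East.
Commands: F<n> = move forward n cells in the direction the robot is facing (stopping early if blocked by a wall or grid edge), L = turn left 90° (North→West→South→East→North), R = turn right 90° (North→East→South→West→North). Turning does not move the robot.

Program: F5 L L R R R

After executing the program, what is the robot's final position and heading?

Answer: Final position: (row=8, col=9), facing South

Derivation:
Start: (row=8, col=9), facing East
  F5: move forward 0/5 (blocked), now at (row=8, col=9)
  L: turn left, now facing North
  L: turn left, now facing West
  R: turn right, now facing North
  R: turn right, now facing East
  R: turn right, now facing South
Final: (row=8, col=9), facing South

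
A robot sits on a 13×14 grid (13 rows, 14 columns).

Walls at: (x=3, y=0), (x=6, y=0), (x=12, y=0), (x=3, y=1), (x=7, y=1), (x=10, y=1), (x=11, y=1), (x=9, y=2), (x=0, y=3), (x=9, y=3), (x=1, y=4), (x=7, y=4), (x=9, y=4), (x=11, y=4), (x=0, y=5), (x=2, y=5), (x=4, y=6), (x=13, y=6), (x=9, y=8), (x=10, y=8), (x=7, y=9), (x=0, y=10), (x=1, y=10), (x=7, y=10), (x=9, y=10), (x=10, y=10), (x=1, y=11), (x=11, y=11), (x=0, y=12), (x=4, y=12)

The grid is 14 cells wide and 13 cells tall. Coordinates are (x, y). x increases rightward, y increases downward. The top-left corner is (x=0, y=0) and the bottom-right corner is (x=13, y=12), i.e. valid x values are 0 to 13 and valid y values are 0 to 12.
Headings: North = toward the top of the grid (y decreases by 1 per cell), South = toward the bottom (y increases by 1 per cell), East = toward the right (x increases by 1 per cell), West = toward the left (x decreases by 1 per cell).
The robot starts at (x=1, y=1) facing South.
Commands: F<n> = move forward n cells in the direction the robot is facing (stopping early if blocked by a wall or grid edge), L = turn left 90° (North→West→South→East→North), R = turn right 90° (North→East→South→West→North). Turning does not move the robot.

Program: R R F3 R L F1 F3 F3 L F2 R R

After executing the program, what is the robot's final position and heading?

Answer: Final position: (x=0, y=0), facing East

Derivation:
Start: (x=1, y=1), facing South
  R: turn right, now facing West
  R: turn right, now facing North
  F3: move forward 1/3 (blocked), now at (x=1, y=0)
  R: turn right, now facing East
  L: turn left, now facing North
  F1: move forward 0/1 (blocked), now at (x=1, y=0)
  F3: move forward 0/3 (blocked), now at (x=1, y=0)
  F3: move forward 0/3 (blocked), now at (x=1, y=0)
  L: turn left, now facing West
  F2: move forward 1/2 (blocked), now at (x=0, y=0)
  R: turn right, now facing North
  R: turn right, now facing East
Final: (x=0, y=0), facing East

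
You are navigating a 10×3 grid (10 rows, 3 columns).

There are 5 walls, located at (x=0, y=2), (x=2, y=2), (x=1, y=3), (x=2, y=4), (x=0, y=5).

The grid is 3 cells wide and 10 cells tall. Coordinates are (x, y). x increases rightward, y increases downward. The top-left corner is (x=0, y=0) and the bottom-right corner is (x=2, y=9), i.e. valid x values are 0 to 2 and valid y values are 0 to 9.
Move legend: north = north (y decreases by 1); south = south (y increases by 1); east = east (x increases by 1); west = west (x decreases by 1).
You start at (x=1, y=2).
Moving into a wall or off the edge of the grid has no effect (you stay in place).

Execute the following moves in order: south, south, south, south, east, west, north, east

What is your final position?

Start: (x=1, y=2)
  [×4]south (south): blocked, stay at (x=1, y=2)
  east (east): blocked, stay at (x=1, y=2)
  west (west): blocked, stay at (x=1, y=2)
  north (north): (x=1, y=2) -> (x=1, y=1)
  east (east): (x=1, y=1) -> (x=2, y=1)
Final: (x=2, y=1)

Answer: Final position: (x=2, y=1)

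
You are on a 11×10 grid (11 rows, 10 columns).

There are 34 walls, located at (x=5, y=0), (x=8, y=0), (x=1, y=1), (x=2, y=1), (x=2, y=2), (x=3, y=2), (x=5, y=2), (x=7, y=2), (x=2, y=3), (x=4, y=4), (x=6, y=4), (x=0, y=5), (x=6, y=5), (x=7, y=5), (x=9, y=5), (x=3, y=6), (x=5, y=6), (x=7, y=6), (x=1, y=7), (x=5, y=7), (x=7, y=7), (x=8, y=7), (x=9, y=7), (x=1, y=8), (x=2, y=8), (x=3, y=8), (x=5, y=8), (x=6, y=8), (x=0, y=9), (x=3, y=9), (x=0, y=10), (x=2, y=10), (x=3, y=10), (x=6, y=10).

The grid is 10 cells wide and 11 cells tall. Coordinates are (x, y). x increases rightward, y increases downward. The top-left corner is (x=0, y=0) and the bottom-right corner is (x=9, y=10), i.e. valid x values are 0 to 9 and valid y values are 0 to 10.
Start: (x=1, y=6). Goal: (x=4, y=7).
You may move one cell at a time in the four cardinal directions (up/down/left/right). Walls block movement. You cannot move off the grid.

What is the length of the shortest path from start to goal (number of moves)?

BFS from (x=1, y=6) until reaching (x=4, y=7):
  Distance 0: (x=1, y=6)
  Distance 1: (x=1, y=5), (x=0, y=6), (x=2, y=6)
  Distance 2: (x=1, y=4), (x=2, y=5), (x=0, y=7), (x=2, y=7)
  Distance 3: (x=1, y=3), (x=0, y=4), (x=2, y=4), (x=3, y=5), (x=3, y=7), (x=0, y=8)
  Distance 4: (x=1, y=2), (x=0, y=3), (x=3, y=4), (x=4, y=5), (x=4, y=7)  <- goal reached here
One shortest path (4 moves): (x=1, y=6) -> (x=2, y=6) -> (x=2, y=7) -> (x=3, y=7) -> (x=4, y=7)

Answer: Shortest path length: 4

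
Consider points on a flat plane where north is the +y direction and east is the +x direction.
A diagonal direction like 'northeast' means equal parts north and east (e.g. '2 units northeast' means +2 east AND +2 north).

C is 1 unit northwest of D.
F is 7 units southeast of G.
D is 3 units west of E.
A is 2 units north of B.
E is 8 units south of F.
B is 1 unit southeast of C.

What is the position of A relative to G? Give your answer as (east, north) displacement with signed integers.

Place G at the origin (east=0, north=0).
  F is 7 units southeast of G: delta (east=+7, north=-7); F at (east=7, north=-7).
  E is 8 units south of F: delta (east=+0, north=-8); E at (east=7, north=-15).
  D is 3 units west of E: delta (east=-3, north=+0); D at (east=4, north=-15).
  C is 1 unit northwest of D: delta (east=-1, north=+1); C at (east=3, north=-14).
  B is 1 unit southeast of C: delta (east=+1, north=-1); B at (east=4, north=-15).
  A is 2 units north of B: delta (east=+0, north=+2); A at (east=4, north=-13).
Therefore A relative to G: (east=4, north=-13).

Answer: A is at (east=4, north=-13) relative to G.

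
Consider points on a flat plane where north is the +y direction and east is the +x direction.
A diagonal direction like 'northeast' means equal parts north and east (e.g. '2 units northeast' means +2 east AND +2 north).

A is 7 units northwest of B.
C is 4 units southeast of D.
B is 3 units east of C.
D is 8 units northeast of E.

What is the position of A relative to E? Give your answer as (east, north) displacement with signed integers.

Answer: A is at (east=8, north=11) relative to E.

Derivation:
Place E at the origin (east=0, north=0).
  D is 8 units northeast of E: delta (east=+8, north=+8); D at (east=8, north=8).
  C is 4 units southeast of D: delta (east=+4, north=-4); C at (east=12, north=4).
  B is 3 units east of C: delta (east=+3, north=+0); B at (east=15, north=4).
  A is 7 units northwest of B: delta (east=-7, north=+7); A at (east=8, north=11).
Therefore A relative to E: (east=8, north=11).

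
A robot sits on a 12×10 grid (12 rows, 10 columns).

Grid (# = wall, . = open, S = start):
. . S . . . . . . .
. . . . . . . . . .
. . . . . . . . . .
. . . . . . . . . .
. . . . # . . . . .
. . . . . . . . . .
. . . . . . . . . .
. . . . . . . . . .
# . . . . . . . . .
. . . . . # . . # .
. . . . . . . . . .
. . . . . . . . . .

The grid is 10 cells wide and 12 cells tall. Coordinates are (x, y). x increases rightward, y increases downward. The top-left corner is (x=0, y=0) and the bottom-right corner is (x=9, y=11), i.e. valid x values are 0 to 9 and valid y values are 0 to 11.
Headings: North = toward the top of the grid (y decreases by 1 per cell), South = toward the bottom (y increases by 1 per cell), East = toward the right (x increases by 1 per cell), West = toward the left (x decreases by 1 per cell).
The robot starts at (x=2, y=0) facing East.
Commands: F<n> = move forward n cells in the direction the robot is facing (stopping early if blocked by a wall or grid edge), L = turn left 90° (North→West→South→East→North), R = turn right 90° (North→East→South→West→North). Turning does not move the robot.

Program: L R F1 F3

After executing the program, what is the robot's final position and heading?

Start: (x=2, y=0), facing East
  L: turn left, now facing North
  R: turn right, now facing East
  F1: move forward 1, now at (x=3, y=0)
  F3: move forward 3, now at (x=6, y=0)
Final: (x=6, y=0), facing East

Answer: Final position: (x=6, y=0), facing East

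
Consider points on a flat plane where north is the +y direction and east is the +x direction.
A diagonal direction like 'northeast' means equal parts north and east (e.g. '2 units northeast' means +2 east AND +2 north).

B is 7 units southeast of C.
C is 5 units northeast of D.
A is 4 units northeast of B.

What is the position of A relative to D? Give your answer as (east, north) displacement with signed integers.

Place D at the origin (east=0, north=0).
  C is 5 units northeast of D: delta (east=+5, north=+5); C at (east=5, north=5).
  B is 7 units southeast of C: delta (east=+7, north=-7); B at (east=12, north=-2).
  A is 4 units northeast of B: delta (east=+4, north=+4); A at (east=16, north=2).
Therefore A relative to D: (east=16, north=2).

Answer: A is at (east=16, north=2) relative to D.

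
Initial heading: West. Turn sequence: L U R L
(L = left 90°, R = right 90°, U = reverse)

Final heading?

Start: West
  L (left (90° counter-clockwise)) -> South
  U (U-turn (180°)) -> North
  R (right (90° clockwise)) -> East
  L (left (90° counter-clockwise)) -> North
Final: North

Answer: Final heading: North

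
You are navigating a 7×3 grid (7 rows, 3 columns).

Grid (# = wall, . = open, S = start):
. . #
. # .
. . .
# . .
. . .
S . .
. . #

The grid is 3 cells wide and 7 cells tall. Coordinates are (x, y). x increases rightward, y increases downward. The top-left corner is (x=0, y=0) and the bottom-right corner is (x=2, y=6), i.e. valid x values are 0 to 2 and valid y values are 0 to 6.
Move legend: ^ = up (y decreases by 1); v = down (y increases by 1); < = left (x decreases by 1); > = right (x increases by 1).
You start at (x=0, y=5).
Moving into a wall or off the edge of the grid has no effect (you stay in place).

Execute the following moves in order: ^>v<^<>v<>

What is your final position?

Answer: Final position: (x=1, y=5)

Derivation:
Start: (x=0, y=5)
  ^ (up): (x=0, y=5) -> (x=0, y=4)
  > (right): (x=0, y=4) -> (x=1, y=4)
  v (down): (x=1, y=4) -> (x=1, y=5)
  < (left): (x=1, y=5) -> (x=0, y=5)
  ^ (up): (x=0, y=5) -> (x=0, y=4)
  < (left): blocked, stay at (x=0, y=4)
  > (right): (x=0, y=4) -> (x=1, y=4)
  v (down): (x=1, y=4) -> (x=1, y=5)
  < (left): (x=1, y=5) -> (x=0, y=5)
  > (right): (x=0, y=5) -> (x=1, y=5)
Final: (x=1, y=5)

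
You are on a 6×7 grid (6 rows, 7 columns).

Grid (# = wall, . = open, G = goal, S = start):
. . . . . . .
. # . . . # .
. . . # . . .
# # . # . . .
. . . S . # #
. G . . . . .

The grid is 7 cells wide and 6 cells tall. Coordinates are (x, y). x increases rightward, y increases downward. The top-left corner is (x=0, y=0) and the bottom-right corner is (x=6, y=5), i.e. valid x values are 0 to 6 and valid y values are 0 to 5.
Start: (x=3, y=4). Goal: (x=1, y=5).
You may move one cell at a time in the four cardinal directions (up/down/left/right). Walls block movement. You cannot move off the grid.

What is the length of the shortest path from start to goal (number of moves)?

BFS from (x=3, y=4) until reaching (x=1, y=5):
  Distance 0: (x=3, y=4)
  Distance 1: (x=2, y=4), (x=4, y=4), (x=3, y=5)
  Distance 2: (x=2, y=3), (x=4, y=3), (x=1, y=4), (x=2, y=5), (x=4, y=5)
  Distance 3: (x=2, y=2), (x=4, y=2), (x=5, y=3), (x=0, y=4), (x=1, y=5), (x=5, y=5)  <- goal reached here
One shortest path (3 moves): (x=3, y=4) -> (x=2, y=4) -> (x=1, y=4) -> (x=1, y=5)

Answer: Shortest path length: 3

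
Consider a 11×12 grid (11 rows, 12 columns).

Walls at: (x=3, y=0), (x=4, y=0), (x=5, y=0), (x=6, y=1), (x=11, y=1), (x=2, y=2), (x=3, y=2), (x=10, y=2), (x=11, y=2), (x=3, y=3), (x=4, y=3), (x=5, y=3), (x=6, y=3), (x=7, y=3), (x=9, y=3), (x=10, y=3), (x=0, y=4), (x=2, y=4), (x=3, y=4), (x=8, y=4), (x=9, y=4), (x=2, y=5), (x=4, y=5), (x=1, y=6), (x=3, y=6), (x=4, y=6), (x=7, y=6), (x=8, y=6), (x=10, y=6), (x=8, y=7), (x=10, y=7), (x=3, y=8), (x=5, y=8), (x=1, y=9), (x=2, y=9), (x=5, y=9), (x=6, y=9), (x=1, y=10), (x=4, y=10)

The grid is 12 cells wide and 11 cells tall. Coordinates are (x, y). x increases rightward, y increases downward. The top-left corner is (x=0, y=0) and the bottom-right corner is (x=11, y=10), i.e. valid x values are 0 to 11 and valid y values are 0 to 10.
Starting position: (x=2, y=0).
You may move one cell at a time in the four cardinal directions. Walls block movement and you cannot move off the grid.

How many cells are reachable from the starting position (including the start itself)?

BFS flood-fill from (x=2, y=0):
  Distance 0: (x=2, y=0)
  Distance 1: (x=1, y=0), (x=2, y=1)
  Distance 2: (x=0, y=0), (x=1, y=1), (x=3, y=1)
  Distance 3: (x=0, y=1), (x=4, y=1), (x=1, y=2)
  Distance 4: (x=5, y=1), (x=0, y=2), (x=4, y=2), (x=1, y=3)
  Distance 5: (x=5, y=2), (x=0, y=3), (x=2, y=3), (x=1, y=4)
  Distance 6: (x=6, y=2), (x=1, y=5)
  Distance 7: (x=7, y=2), (x=0, y=5)
  Distance 8: (x=7, y=1), (x=8, y=2), (x=0, y=6)
  Distance 9: (x=7, y=0), (x=8, y=1), (x=9, y=2), (x=8, y=3), (x=0, y=7)
  Distance 10: (x=6, y=0), (x=8, y=0), (x=9, y=1), (x=1, y=7), (x=0, y=8)
  Distance 11: (x=9, y=0), (x=10, y=1), (x=2, y=7), (x=1, y=8), (x=0, y=9)
  Distance 12: (x=10, y=0), (x=2, y=6), (x=3, y=7), (x=2, y=8), (x=0, y=10)
  Distance 13: (x=11, y=0), (x=4, y=7)
  Distance 14: (x=5, y=7), (x=4, y=8)
  Distance 15: (x=5, y=6), (x=6, y=7), (x=4, y=9)
  Distance 16: (x=5, y=5), (x=6, y=6), (x=7, y=7), (x=6, y=8), (x=3, y=9)
  Distance 17: (x=5, y=4), (x=6, y=5), (x=7, y=8), (x=3, y=10)
  Distance 18: (x=4, y=4), (x=6, y=4), (x=7, y=5), (x=8, y=8), (x=7, y=9), (x=2, y=10)
  Distance 19: (x=7, y=4), (x=8, y=5), (x=9, y=8), (x=8, y=9), (x=7, y=10)
  Distance 20: (x=9, y=5), (x=9, y=7), (x=10, y=8), (x=9, y=9), (x=6, y=10), (x=8, y=10)
  Distance 21: (x=10, y=5), (x=9, y=6), (x=11, y=8), (x=10, y=9), (x=5, y=10), (x=9, y=10)
  Distance 22: (x=10, y=4), (x=11, y=5), (x=11, y=7), (x=11, y=9), (x=10, y=10)
  Distance 23: (x=11, y=4), (x=11, y=6), (x=11, y=10)
  Distance 24: (x=11, y=3)
Total reachable: 92 (grid has 93 open cells total)

Answer: Reachable cells: 92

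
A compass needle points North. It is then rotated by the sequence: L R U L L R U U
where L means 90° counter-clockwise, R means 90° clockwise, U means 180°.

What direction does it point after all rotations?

Start: North
  L (left (90° counter-clockwise)) -> West
  R (right (90° clockwise)) -> North
  U (U-turn (180°)) -> South
  L (left (90° counter-clockwise)) -> East
  L (left (90° counter-clockwise)) -> North
  R (right (90° clockwise)) -> East
  U (U-turn (180°)) -> West
  U (U-turn (180°)) -> East
Final: East

Answer: Final heading: East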